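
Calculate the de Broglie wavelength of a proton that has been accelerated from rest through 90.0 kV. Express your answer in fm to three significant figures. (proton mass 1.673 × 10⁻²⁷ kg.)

λ = 95.4 fm

KE = eV = 1.602 × 10⁻¹⁹ × 9.000 × 10⁴ = 1.442 × 10⁻¹⁴ J.
p = √(2mKE) = √(2 × 1.673 × 10⁻²⁷ × 1.442 × 10⁻¹⁴) = 6.946 × 10⁻²¹ kg·m/s.
λ = h/p = 6.626 × 10⁻³⁴ / 6.946 × 10⁻²¹ = 9.54 × 10⁻¹⁴ m = 95.4 fm.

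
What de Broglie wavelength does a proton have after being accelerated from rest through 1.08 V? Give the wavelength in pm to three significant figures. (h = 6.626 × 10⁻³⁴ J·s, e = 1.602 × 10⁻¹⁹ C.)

λ = 27.5 pm

KE = eV = 1.602 × 10⁻¹⁹ × 1.080 = 1.730 × 10⁻¹⁹ J.
p = √(2mKE) = √(2 × 1.673 × 10⁻²⁷ × 1.730 × 10⁻¹⁹) = 2.406 × 10⁻²³ kg·m/s.
λ = h/p = 6.626 × 10⁻³⁴ / 2.406 × 10⁻²³ = 2.75 × 10⁻¹¹ m = 27.5 pm.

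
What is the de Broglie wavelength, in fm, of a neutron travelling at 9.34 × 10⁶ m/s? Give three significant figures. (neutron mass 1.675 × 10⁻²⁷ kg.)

p = mv = 1.675 × 10⁻²⁷ × 9.34 × 10⁶ = 1.564 × 10⁻²⁰ kg·m/s.
λ = h/p = 6.626 × 10⁻³⁴ / 1.564 × 10⁻²⁰ = 4.24 × 10⁻¹⁴ m = 42.4 fm.

λ = 42.4 fm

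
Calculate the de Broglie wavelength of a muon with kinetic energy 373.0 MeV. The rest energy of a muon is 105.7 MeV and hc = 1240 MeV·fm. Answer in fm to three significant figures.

Total energy E = KE + m₀c² = 373.0 + 105.7 = 478.7 MeV.
(pc)² = E² − (m₀c²)² = (478.7)² − (105.7)² = 2.180 × 10⁵ MeV², so pc = 466.9 MeV.
λ = hc/(pc) = 1240 MeV·fm / 466.9 MeV = 2.66 fm.

λ = 2.66 fm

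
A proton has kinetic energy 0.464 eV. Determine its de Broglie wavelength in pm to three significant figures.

KE = 0.464 eV = 7.433 × 10⁻²⁰ J.
p = √(2mKE) = √(2 × 1.673 × 10⁻²⁷ × 7.433 × 10⁻²⁰) = 1.577 × 10⁻²³ kg·m/s.
λ = h/p = 6.626 × 10⁻³⁴ / 1.577 × 10⁻²³ = 4.20 × 10⁻¹¹ m = 42.0 pm.

λ = 42.0 pm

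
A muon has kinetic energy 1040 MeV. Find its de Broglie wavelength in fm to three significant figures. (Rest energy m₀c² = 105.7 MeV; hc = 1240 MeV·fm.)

Total energy E = KE + m₀c² = 1040 + 105.7 = 1145.7 MeV.
(pc)² = E² − (m₀c²)² = (1145.7)² − (105.7)² = 1.301 × 10⁶ MeV², so pc = 1141 MeV.
λ = hc/(pc) = 1240 MeV·fm / 1141 MeV = 1.09 fm.

λ = 1.09 fm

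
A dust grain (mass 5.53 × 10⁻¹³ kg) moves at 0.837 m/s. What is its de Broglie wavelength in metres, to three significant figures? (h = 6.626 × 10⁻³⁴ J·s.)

p = mv = 5.53 × 10⁻¹³ × 0.837 = 4.629 × 10⁻¹³ kg·m/s.
λ = h/p = 6.626 × 10⁻³⁴ / 4.629 × 10⁻¹³ = 1.43 × 10⁻²¹ m.

λ = 1.43 × 10⁻²¹ m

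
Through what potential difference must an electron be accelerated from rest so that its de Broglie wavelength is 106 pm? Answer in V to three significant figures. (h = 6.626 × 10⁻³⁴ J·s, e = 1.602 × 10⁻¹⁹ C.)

p = h/λ = 6.626 × 10⁻³⁴ / 1.060 × 10⁻¹⁰ = 6.251 × 10⁻²⁴ kg·m/s.
KE = p²/(2m) = 2.145 × 10⁻¹⁷ J.
V = KE/e = 2.145 × 10⁻¹⁷ / (1.602 × 10⁻¹⁹) = 134 V.

V = 134 V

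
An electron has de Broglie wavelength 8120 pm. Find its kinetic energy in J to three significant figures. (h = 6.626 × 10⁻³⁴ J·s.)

KE = 3.66 × 10⁻²¹ J

p = h/λ = 6.626 × 10⁻³⁴ / 8.120 × 10⁻⁹ = 8.160 × 10⁻²⁶ kg·m/s.
KE = p²/(2m) = (8.160 × 10⁻²⁶)² / (2 × 9.109 × 10⁻³¹) = 3.655 × 10⁻²¹ J = 3.66 × 10⁻²¹ J.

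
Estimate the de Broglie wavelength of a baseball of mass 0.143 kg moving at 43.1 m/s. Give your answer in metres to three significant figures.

λ = 1.08 × 10⁻³⁴ m

p = mv = 0.143 × 43.1 = 6.163 kg·m/s.
λ = h/p = 6.626 × 10⁻³⁴ / 6.163 = 1.08 × 10⁻³⁴ m.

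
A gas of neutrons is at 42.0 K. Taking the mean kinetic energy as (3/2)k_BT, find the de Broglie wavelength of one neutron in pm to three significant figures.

KE = (3/2)k_BT = 1.5 × 1.381 × 10⁻²³ × 42.0 = 8.700 × 10⁻²² J.
p = √(2mKE) = √(2 × 1.675 × 10⁻²⁷ × 8.700 × 10⁻²²) = 1.707 × 10⁻²⁴ kg·m/s.
λ = h/p = 3.88 × 10⁻¹⁰ m = 388 pm.

λ = 388 pm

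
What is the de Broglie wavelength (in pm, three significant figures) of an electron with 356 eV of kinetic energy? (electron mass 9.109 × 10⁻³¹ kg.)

KE = 356 eV = 5.703 × 10⁻¹⁷ J.
p = √(2mKE) = √(2 × 9.109 × 10⁻³¹ × 5.703 × 10⁻¹⁷) = 1.019 × 10⁻²³ kg·m/s.
λ = h/p = 6.626 × 10⁻³⁴ / 1.019 × 10⁻²³ = 6.50 × 10⁻¹¹ m = 65.0 pm.

λ = 65.0 pm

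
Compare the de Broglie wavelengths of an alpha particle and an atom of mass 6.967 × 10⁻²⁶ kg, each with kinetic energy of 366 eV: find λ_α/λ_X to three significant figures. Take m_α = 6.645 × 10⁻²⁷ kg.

At fixed KE, p = √(2mKE) so λ = h/p ∝ 1/√m.
λ_α/λ_X = √(m_X/m_α) = √(6.967 × 10⁻²⁶/6.645 × 10⁻²⁷) = √(10.48) = 3.24.

λ_α/λ_X = 3.24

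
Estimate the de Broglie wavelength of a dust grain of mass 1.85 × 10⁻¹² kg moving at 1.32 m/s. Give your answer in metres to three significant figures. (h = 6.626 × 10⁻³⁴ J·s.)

p = mv = 1.85 × 10⁻¹² × 1.32 = 2.442 × 10⁻¹² kg·m/s.
λ = h/p = 6.626 × 10⁻³⁴ / 2.442 × 10⁻¹² = 2.71 × 10⁻²² m.

λ = 2.71 × 10⁻²² m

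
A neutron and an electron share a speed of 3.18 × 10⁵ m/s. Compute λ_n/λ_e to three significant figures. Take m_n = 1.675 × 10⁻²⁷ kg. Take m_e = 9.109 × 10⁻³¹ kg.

λ_n/λ_e = 5.44 × 10⁻⁴

At fixed v, p = mv so λ = h/(mv) ∝ 1/m.
λ_n/λ_e = m_e/m_n = 9.109 × 10⁻³¹/1.675 × 10⁻²⁷ = 5.44 × 10⁻⁴.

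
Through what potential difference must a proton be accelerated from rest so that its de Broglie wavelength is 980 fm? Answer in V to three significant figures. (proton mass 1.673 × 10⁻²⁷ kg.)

V = 853 V

p = h/λ = 6.626 × 10⁻³⁴ / 9.800 × 10⁻¹³ = 6.761 × 10⁻²² kg·m/s.
KE = p²/(2m) = 1.366 × 10⁻¹⁶ J.
V = KE/e = 1.366 × 10⁻¹⁶ / (1.602 × 10⁻¹⁹) = 853 V.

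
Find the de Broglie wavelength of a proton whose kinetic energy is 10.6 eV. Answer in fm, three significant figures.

KE = 10.6 eV = 1.698 × 10⁻¹⁸ J.
p = √(2mKE) = √(2 × 1.673 × 10⁻²⁷ × 1.698 × 10⁻¹⁸) = 7.538 × 10⁻²³ kg·m/s.
λ = h/p = 6.626 × 10⁻³⁴ / 7.538 × 10⁻²³ = 8.79 × 10⁻¹² m = 8790 fm.

λ = 8790 fm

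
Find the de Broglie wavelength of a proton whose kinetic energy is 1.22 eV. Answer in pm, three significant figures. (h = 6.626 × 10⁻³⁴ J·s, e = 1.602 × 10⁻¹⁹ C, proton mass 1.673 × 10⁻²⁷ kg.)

KE = 1.22 eV = 1.954 × 10⁻¹⁹ J.
p = √(2mKE) = √(2 × 1.673 × 10⁻²⁷ × 1.954 × 10⁻¹⁹) = 2.557 × 10⁻²³ kg·m/s.
λ = h/p = 6.626 × 10⁻³⁴ / 2.557 × 10⁻²³ = 2.59 × 10⁻¹¹ m = 25.9 pm.

λ = 25.9 pm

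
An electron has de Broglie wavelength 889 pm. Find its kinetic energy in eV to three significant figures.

p = h/λ = 6.626 × 10⁻³⁴ / 8.890 × 10⁻¹⁰ = 7.453 × 10⁻²⁵ kg·m/s.
KE = p²/(2m) = (7.453 × 10⁻²⁵)² / (2 × 9.109 × 10⁻³¹) = 3.049 × 10⁻¹⁹ J = 1.90 eV.

KE = 1.90 eV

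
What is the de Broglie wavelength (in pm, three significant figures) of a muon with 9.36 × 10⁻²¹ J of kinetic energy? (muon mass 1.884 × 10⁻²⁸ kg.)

p = √(2mKE) = √(2 × 1.884 × 10⁻²⁸ × 9.360 × 10⁻²¹) = 1.878 × 10⁻²⁴ kg·m/s.
λ = h/p = 6.626 × 10⁻³⁴ / 1.878 × 10⁻²⁴ = 3.53 × 10⁻¹⁰ m = 353 pm.

λ = 353 pm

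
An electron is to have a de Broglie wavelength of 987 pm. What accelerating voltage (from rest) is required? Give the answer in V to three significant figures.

p = h/λ = 6.626 × 10⁻³⁴ / 9.870 × 10⁻¹⁰ = 6.713 × 10⁻²⁵ kg·m/s.
KE = p²/(2m) = 2.474 × 10⁻¹⁹ J.
V = KE/e = 2.474 × 10⁻¹⁹ / (1.602 × 10⁻¹⁹) = 1.54 V.

V = 1.54 V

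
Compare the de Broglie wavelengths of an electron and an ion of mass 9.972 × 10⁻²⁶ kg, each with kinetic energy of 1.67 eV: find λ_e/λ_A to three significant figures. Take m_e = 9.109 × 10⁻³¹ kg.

λ_e/λ_A = 331

At fixed KE, p = √(2mKE) so λ = h/p ∝ 1/√m.
λ_e/λ_A = √(m_A/m_e) = √(9.972 × 10⁻²⁶/9.109 × 10⁻³¹) = √(1.095 × 10⁵) = 331.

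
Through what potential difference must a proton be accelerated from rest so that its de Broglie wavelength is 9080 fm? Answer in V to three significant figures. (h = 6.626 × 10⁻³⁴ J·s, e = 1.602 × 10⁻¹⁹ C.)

V = 9.93 V

p = h/λ = 6.626 × 10⁻³⁴ / 9.080 × 10⁻¹² = 7.297 × 10⁻²³ kg·m/s.
KE = p²/(2m) = 1.591 × 10⁻¹⁸ J.
V = KE/e = 1.591 × 10⁻¹⁸ / (1.602 × 10⁻¹⁹) = 9.93 V.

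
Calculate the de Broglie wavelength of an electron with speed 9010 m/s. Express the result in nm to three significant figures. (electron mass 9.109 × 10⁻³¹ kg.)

λ = 80.7 nm

p = mv = 9.109 × 10⁻³¹ × 9010 = 8.207 × 10⁻²⁷ kg·m/s.
λ = h/p = 6.626 × 10⁻³⁴ / 8.207 × 10⁻²⁷ = 8.07 × 10⁻⁸ m = 80.7 nm.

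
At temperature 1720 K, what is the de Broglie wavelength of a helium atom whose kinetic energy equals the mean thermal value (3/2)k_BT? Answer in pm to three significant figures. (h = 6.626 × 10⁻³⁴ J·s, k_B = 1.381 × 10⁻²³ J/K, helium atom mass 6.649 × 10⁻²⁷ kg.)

λ = 30.4 pm

KE = (3/2)k_BT = 1.5 × 1.381 × 10⁻²³ × 1720 = 3.563 × 10⁻²⁰ J.
p = √(2mKE) = √(2 × 6.649 × 10⁻²⁷ × 3.563 × 10⁻²⁰) = 2.177 × 10⁻²³ kg·m/s.
λ = h/p = 3.04 × 10⁻¹¹ m = 30.4 pm.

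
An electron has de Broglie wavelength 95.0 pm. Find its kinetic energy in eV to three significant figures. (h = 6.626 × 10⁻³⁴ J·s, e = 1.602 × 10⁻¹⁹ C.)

KE = 167 eV

p = h/λ = 6.626 × 10⁻³⁴ / 9.500 × 10⁻¹¹ = 6.975 × 10⁻²⁴ kg·m/s.
KE = p²/(2m) = (6.975 × 10⁻²⁴)² / (2 × 9.109 × 10⁻³¹) = 2.670 × 10⁻¹⁷ J = 167 eV.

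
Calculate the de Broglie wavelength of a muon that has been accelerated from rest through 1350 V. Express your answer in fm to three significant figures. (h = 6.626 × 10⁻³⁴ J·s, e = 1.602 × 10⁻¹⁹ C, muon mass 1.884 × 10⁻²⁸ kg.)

KE = eV = 1.602 × 10⁻¹⁹ × 1350 = 2.163 × 10⁻¹⁶ J.
p = √(2mKE) = √(2 × 1.884 × 10⁻²⁸ × 2.163 × 10⁻¹⁶) = 2.855 × 10⁻²² kg·m/s.
λ = h/p = 6.626 × 10⁻³⁴ / 2.855 × 10⁻²² = 2.32 × 10⁻¹² m = 2320 fm.

λ = 2320 fm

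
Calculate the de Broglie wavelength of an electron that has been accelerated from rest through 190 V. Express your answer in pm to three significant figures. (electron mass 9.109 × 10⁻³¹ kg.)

λ = 89.0 pm

KE = eV = 1.602 × 10⁻¹⁹ × 190.0 = 3.044 × 10⁻¹⁷ J.
p = √(2mKE) = √(2 × 9.109 × 10⁻³¹ × 3.044 × 10⁻¹⁷) = 7.447 × 10⁻²⁴ kg·m/s.
λ = h/p = 6.626 × 10⁻³⁴ / 7.447 × 10⁻²⁴ = 8.90 × 10⁻¹¹ m = 89.0 pm.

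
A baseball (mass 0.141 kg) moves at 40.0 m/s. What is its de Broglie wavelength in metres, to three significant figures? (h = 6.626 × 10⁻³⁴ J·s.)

p = mv = 0.141 × 40.0 = 5.640 kg·m/s.
λ = h/p = 6.626 × 10⁻³⁴ / 5.640 = 1.17 × 10⁻³⁴ m.

λ = 1.17 × 10⁻³⁴ m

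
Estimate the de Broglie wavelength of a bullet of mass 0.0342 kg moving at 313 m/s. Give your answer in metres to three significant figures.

λ = 6.19 × 10⁻³⁵ m

p = mv = 0.0342 × 313 = 1.070 × 10¹ kg·m/s.
λ = h/p = 6.626 × 10⁻³⁴ / 1.070 × 10¹ = 6.19 × 10⁻³⁵ m.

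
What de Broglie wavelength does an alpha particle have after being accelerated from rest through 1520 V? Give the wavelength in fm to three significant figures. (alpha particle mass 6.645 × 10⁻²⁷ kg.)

λ = 260 fm

KE = 2eV = 2 × 1.602 × 10⁻¹⁹ × 1520 = 4.870 × 10⁻¹⁶ J.
p = √(2mKE) = √(2 × 6.645 × 10⁻²⁷ × 4.870 × 10⁻¹⁶) = 2.544 × 10⁻²¹ kg·m/s.
λ = h/p = 6.626 × 10⁻³⁴ / 2.544 × 10⁻²¹ = 2.60 × 10⁻¹³ m = 260 fm.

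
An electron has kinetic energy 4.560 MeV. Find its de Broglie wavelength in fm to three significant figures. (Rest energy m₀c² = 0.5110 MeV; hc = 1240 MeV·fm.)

Total energy E = KE + m₀c² = 4.560 + 0.5110 = 5.0710 MeV.
(pc)² = E² − (m₀c²)² = (5.0710)² − (0.5110)² = 25.45 MeV², so pc = 5.045 MeV.
λ = hc/(pc) = 1240 MeV·fm / 5.045 MeV = 246 fm.

λ = 246 fm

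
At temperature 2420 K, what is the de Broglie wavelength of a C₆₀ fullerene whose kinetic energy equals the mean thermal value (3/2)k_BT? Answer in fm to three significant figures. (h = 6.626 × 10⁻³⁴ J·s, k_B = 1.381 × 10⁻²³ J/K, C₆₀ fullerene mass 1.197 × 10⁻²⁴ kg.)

KE = (3/2)k_BT = 1.5 × 1.381 × 10⁻²³ × 2420 = 5.013 × 10⁻²⁰ J.
p = √(2mKE) = √(2 × 1.197 × 10⁻²⁴ × 5.013 × 10⁻²⁰) = 3.464 × 10⁻²² kg·m/s.
λ = h/p = 1.91 × 10⁻¹² m = 1910 fm.

λ = 1910 fm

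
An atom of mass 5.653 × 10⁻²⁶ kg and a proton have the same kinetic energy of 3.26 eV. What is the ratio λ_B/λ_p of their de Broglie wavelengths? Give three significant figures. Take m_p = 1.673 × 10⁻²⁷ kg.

λ_B/λ_p = 0.172

At fixed KE, p = √(2mKE) so λ = h/p ∝ 1/√m.
λ_B/λ_p = √(m_p/m_B) = √(1.673 × 10⁻²⁷/5.653 × 10⁻²⁶) = √(0.02959) = 0.172.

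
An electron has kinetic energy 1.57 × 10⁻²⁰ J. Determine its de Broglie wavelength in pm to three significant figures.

p = √(2mKE) = √(2 × 9.109 × 10⁻³¹ × 1.570 × 10⁻²⁰) = 1.691 × 10⁻²⁵ kg·m/s.
λ = h/p = 6.626 × 10⁻³⁴ / 1.691 × 10⁻²⁵ = 3.92 × 10⁻⁹ m = 3920 pm.

λ = 3920 pm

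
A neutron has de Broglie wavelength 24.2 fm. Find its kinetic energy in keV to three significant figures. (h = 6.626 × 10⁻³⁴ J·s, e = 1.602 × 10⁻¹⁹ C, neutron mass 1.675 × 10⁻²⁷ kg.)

KE = 1400 keV

p = h/λ = 6.626 × 10⁻³⁴ / 2.420 × 10⁻¹⁴ = 2.738 × 10⁻²⁰ kg·m/s.
KE = p²/(2m) = (2.738 × 10⁻²⁰)² / (2 × 1.675 × 10⁻²⁷) = 2.238 × 10⁻¹³ J = 1400 keV.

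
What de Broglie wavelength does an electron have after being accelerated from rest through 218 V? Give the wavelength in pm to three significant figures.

KE = eV = 1.602 × 10⁻¹⁹ × 218.0 = 3.492 × 10⁻¹⁷ J.
p = √(2mKE) = √(2 × 9.109 × 10⁻³¹ × 3.492 × 10⁻¹⁷) = 7.976 × 10⁻²⁴ kg·m/s.
λ = h/p = 6.626 × 10⁻³⁴ / 7.976 × 10⁻²⁴ = 8.31 × 10⁻¹¹ m = 83.1 pm.

λ = 83.1 pm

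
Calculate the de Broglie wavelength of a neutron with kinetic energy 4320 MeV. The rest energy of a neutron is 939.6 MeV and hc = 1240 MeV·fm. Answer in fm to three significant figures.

λ = 0.240 fm

Total energy E = KE + m₀c² = 4320 + 939.6 = 5259.6 MeV.
(pc)² = E² − (m₀c²)² = (5259.6)² − (939.6)² = 2.678 × 10⁷ MeV², so pc = 5175 MeV.
λ = hc/(pc) = 1240 MeV·fm / 5175 MeV = 0.240 fm.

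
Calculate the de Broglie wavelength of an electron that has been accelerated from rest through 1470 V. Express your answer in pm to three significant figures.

KE = eV = 1.602 × 10⁻¹⁹ × 1470 = 2.355 × 10⁻¹⁶ J.
p = √(2mKE) = √(2 × 9.109 × 10⁻³¹ × 2.355 × 10⁻¹⁶) = 2.071 × 10⁻²³ kg·m/s.
λ = h/p = 6.626 × 10⁻³⁴ / 2.071 × 10⁻²³ = 3.20 × 10⁻¹¹ m = 32.0 pm.

λ = 32.0 pm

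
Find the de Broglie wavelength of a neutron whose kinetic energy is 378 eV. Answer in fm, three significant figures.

λ = 1470 fm

KE = 378 eV = 6.056 × 10⁻¹⁷ J.
p = √(2mKE) = √(2 × 1.675 × 10⁻²⁷ × 6.056 × 10⁻¹⁷) = 4.504 × 10⁻²² kg·m/s.
λ = h/p = 6.626 × 10⁻³⁴ / 4.504 × 10⁻²² = 1.47 × 10⁻¹² m = 1470 fm.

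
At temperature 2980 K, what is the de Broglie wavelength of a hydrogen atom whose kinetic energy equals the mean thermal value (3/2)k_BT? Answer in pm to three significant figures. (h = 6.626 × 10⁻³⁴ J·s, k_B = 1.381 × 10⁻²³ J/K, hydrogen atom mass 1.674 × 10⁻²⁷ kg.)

λ = 46.1 pm

KE = (3/2)k_BT = 1.5 × 1.381 × 10⁻²³ × 2980 = 6.173 × 10⁻²⁰ J.
p = √(2mKE) = √(2 × 1.674 × 10⁻²⁷ × 6.173 × 10⁻²⁰) = 1.438 × 10⁻²³ kg·m/s.
λ = h/p = 4.61 × 10⁻¹¹ m = 46.1 pm.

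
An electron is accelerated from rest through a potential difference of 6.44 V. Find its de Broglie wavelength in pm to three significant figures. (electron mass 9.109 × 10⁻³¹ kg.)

KE = eV = 1.602 × 10⁻¹⁹ × 6.440 = 1.032 × 10⁻¹⁸ J.
p = √(2mKE) = √(2 × 9.109 × 10⁻³¹ × 1.032 × 10⁻¹⁸) = 1.371 × 10⁻²⁴ kg·m/s.
λ = h/p = 6.626 × 10⁻³⁴ / 1.371 × 10⁻²⁴ = 4.83 × 10⁻¹⁰ m = 483 pm.

λ = 483 pm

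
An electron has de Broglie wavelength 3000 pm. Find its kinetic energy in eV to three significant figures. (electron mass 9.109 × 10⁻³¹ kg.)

KE = 0.167 eV

p = h/λ = 6.626 × 10⁻³⁴ / 3.000 × 10⁻⁹ = 2.209 × 10⁻²⁵ kg·m/s.
KE = p²/(2m) = (2.209 × 10⁻²⁵)² / (2 × 9.109 × 10⁻³¹) = 2.678 × 10⁻²⁰ J = 0.167 eV.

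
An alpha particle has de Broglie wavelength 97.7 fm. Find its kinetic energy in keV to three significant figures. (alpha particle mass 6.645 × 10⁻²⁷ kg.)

p = h/λ = 6.626 × 10⁻³⁴ / 9.770 × 10⁻¹⁴ = 6.782 × 10⁻²¹ kg·m/s.
KE = p²/(2m) = (6.782 × 10⁻²¹)² / (2 × 6.645 × 10⁻²⁷) = 3.461 × 10⁻¹⁵ J = 21.6 keV.

KE = 21.6 keV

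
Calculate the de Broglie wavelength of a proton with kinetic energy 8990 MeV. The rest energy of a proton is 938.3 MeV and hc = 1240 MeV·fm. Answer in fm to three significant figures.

Total energy E = KE + m₀c² = 8990 + 938.3 = 9928.3 MeV.
(pc)² = E² − (m₀c²)² = (9928.3)² − (938.3)² = 9.769 × 10⁷ MeV², so pc = 9884 MeV.
λ = hc/(pc) = 1240 MeV·fm / 9884 MeV = 0.125 fm.

λ = 0.125 fm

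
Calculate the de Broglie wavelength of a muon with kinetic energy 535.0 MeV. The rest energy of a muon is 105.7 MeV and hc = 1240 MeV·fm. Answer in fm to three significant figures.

Total energy E = KE + m₀c² = 535.0 + 105.7 = 640.7 MeV.
(pc)² = E² − (m₀c²)² = (640.7)² − (105.7)² = 3.993 × 10⁵ MeV², so pc = 631.9 MeV.
λ = hc/(pc) = 1240 MeV·fm / 631.9 MeV = 1.96 fm.

λ = 1.96 fm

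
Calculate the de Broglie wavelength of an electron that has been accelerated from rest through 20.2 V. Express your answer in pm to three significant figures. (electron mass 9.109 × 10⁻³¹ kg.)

KE = eV = 1.602 × 10⁻¹⁹ × 20.20 = 3.236 × 10⁻¹⁸ J.
p = √(2mKE) = √(2 × 9.109 × 10⁻³¹ × 3.236 × 10⁻¹⁸) = 2.428 × 10⁻²⁴ kg·m/s.
λ = h/p = 6.626 × 10⁻³⁴ / 2.428 × 10⁻²⁴ = 2.73 × 10⁻¹⁰ m = 273 pm.

λ = 273 pm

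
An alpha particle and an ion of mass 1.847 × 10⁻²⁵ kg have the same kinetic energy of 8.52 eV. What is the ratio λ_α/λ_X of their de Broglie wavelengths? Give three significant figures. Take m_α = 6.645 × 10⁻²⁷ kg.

λ_α/λ_X = 5.27

At fixed KE, p = √(2mKE) so λ = h/p ∝ 1/√m.
λ_α/λ_X = √(m_X/m_α) = √(1.847 × 10⁻²⁵/6.645 × 10⁻²⁷) = √(27.80) = 5.27.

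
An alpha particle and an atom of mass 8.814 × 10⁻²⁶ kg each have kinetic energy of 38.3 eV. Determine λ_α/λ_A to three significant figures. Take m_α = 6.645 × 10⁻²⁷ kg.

λ_α/λ_A = 3.64

At fixed KE, p = √(2mKE) so λ = h/p ∝ 1/√m.
λ_α/λ_A = √(m_A/m_α) = √(8.814 × 10⁻²⁶/6.645 × 10⁻²⁷) = √(13.26) = 3.64.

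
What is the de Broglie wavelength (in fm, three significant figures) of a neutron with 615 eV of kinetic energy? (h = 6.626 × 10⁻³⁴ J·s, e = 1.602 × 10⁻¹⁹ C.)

KE = 615 eV = 9.852 × 10⁻¹⁷ J.
p = √(2mKE) = √(2 × 1.675 × 10⁻²⁷ × 9.852 × 10⁻¹⁷) = 5.745 × 10⁻²² kg·m/s.
λ = h/p = 6.626 × 10⁻³⁴ / 5.745 × 10⁻²² = 1.15 × 10⁻¹² m = 1150 fm.

λ = 1150 fm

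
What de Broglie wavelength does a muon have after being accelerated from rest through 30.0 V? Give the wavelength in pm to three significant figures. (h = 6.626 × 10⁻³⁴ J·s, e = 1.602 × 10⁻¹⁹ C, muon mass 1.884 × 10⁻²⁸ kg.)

KE = eV = 1.602 × 10⁻¹⁹ × 30.00 = 4.806 × 10⁻¹⁸ J.
p = √(2mKE) = √(2 × 1.884 × 10⁻²⁸ × 4.806 × 10⁻¹⁸) = 4.255 × 10⁻²³ kg·m/s.
λ = h/p = 6.626 × 10⁻³⁴ / 4.255 × 10⁻²³ = 1.56 × 10⁻¹¹ m = 15.6 pm.

λ = 15.6 pm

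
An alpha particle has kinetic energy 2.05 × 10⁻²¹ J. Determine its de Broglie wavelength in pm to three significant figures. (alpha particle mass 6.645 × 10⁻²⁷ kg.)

λ = 127 pm

p = √(2mKE) = √(2 × 6.645 × 10⁻²⁷ × 2.050 × 10⁻²¹) = 5.220 × 10⁻²⁴ kg·m/s.
λ = h/p = 6.626 × 10⁻³⁴ / 5.220 × 10⁻²⁴ = 1.27 × 10⁻¹⁰ m = 127 pm.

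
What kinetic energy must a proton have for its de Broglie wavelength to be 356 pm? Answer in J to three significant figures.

p = h/λ = 6.626 × 10⁻³⁴ / 3.560 × 10⁻¹⁰ = 1.861 × 10⁻²⁴ kg·m/s.
KE = p²/(2m) = (1.861 × 10⁻²⁴)² / (2 × 1.673 × 10⁻²⁷) = 1.035 × 10⁻²¹ J = 1.04 × 10⁻²¹ J.

KE = 1.04 × 10⁻²¹ J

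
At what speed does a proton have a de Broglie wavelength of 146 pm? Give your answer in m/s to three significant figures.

v = 2710 m/s

p = h/λ = 6.626 × 10⁻³⁴ / 1.460 × 10⁻¹⁰ = 4.538 × 10⁻²⁴ kg·m/s.
v = p/m = 4.538 × 10⁻²⁴ / 1.673 × 10⁻²⁷ = 2.71 × 10³ m/s = 2710 m/s.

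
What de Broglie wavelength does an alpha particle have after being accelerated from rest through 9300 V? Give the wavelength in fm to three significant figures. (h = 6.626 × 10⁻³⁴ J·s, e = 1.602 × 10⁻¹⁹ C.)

KE = 2eV = 2 × 1.602 × 10⁻¹⁹ × 9300 = 2.980 × 10⁻¹⁵ J.
p = √(2mKE) = √(2 × 6.645 × 10⁻²⁷ × 2.980 × 10⁻¹⁵) = 6.293 × 10⁻²¹ kg·m/s.
λ = h/p = 6.626 × 10⁻³⁴ / 6.293 × 10⁻²¹ = 1.05 × 10⁻¹³ m = 105 fm.

λ = 105 fm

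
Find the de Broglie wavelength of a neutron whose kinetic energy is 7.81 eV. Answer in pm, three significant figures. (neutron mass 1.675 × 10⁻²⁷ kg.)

KE = 7.81 eV = 1.251 × 10⁻¹⁸ J.
p = √(2mKE) = √(2 × 1.675 × 10⁻²⁷ × 1.251 × 10⁻¹⁸) = 6.474 × 10⁻²³ kg·m/s.
λ = h/p = 6.626 × 10⁻³⁴ / 6.474 × 10⁻²³ = 1.02 × 10⁻¹¹ m = 10.2 pm.

λ = 10.2 pm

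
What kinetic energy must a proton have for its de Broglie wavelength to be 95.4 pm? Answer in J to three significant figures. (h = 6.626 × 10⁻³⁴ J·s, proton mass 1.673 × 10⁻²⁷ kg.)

KE = 1.44 × 10⁻²⁰ J

p = h/λ = 6.626 × 10⁻³⁴ / 9.540 × 10⁻¹¹ = 6.945 × 10⁻²⁴ kg·m/s.
KE = p²/(2m) = (6.945 × 10⁻²⁴)² / (2 × 1.673 × 10⁻²⁷) = 1.442 × 10⁻²⁰ J = 1.44 × 10⁻²⁰ J.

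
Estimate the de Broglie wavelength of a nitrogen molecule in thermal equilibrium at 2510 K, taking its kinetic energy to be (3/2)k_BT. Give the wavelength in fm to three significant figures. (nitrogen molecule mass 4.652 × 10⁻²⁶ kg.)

λ = 9530 fm

KE = (3/2)k_BT = 1.5 × 1.381 × 10⁻²³ × 2510 = 5.199 × 10⁻²⁰ J.
p = √(2mKE) = √(2 × 4.652 × 10⁻²⁶ × 5.199 × 10⁻²⁰) = 6.955 × 10⁻²³ kg·m/s.
λ = h/p = 9.53 × 10⁻¹² m = 9530 fm.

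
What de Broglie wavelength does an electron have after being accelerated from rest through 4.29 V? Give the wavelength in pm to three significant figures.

KE = eV = 1.602 × 10⁻¹⁹ × 4.290 = 6.873 × 10⁻¹⁹ J.
p = √(2mKE) = √(2 × 9.109 × 10⁻³¹ × 6.873 × 10⁻¹⁹) = 1.119 × 10⁻²⁴ kg·m/s.
λ = h/p = 6.626 × 10⁻³⁴ / 1.119 × 10⁻²⁴ = 5.92 × 10⁻¹⁰ m = 592 pm.

λ = 592 pm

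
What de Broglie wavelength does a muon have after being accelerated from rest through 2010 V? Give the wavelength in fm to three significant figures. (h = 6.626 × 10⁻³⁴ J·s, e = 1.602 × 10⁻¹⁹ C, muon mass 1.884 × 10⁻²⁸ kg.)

λ = 1900 fm

KE = eV = 1.602 × 10⁻¹⁹ × 2010 = 3.220 × 10⁻¹⁶ J.
p = √(2mKE) = √(2 × 1.884 × 10⁻²⁸ × 3.220 × 10⁻¹⁶) = 3.483 × 10⁻²² kg·m/s.
λ = h/p = 6.626 × 10⁻³⁴ / 3.483 × 10⁻²² = 1.90 × 10⁻¹² m = 1900 fm.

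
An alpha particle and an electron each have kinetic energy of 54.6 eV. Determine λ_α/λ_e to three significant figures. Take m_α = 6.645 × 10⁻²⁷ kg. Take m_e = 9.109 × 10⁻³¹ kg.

At fixed KE, p = √(2mKE) so λ = h/p ∝ 1/√m.
λ_α/λ_e = √(m_e/m_α) = √(9.109 × 10⁻³¹/6.645 × 10⁻²⁷) = √(1.371 × 10⁻⁴) = 0.0117.

λ_α/λ_e = 0.0117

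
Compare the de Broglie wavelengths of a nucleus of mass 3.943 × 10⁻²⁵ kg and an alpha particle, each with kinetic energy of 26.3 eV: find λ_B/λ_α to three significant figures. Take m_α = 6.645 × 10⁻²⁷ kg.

λ_B/λ_α = 0.130

At fixed KE, p = √(2mKE) so λ = h/p ∝ 1/√m.
λ_B/λ_α = √(m_α/m_B) = √(6.645 × 10⁻²⁷/3.943 × 10⁻²⁵) = √(0.01685) = 0.130.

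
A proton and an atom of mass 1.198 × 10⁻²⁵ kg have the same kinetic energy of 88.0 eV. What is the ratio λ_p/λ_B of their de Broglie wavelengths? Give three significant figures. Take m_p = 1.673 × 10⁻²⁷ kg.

At fixed KE, p = √(2mKE) so λ = h/p ∝ 1/√m.
λ_p/λ_B = √(m_B/m_p) = √(1.198 × 10⁻²⁵/1.673 × 10⁻²⁷) = √(71.61) = 8.46.

λ_p/λ_B = 8.46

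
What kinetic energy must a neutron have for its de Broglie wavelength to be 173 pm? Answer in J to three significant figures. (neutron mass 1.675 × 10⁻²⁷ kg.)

KE = 4.38 × 10⁻²¹ J

p = h/λ = 6.626 × 10⁻³⁴ / 1.730 × 10⁻¹⁰ = 3.830 × 10⁻²⁴ kg·m/s.
KE = p²/(2m) = (3.830 × 10⁻²⁴)² / (2 × 1.675 × 10⁻²⁷) = 4.379 × 10⁻²¹ J = 4.38 × 10⁻²¹ J.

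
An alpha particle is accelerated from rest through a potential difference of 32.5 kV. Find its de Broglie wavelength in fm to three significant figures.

KE = 2eV = 2 × 1.602 × 10⁻¹⁹ × 3.250 × 10⁴ = 1.041 × 10⁻¹⁴ J.
p = √(2mKE) = √(2 × 6.645 × 10⁻²⁷ × 1.041 × 10⁻¹⁴) = 1.176 × 10⁻²⁰ kg·m/s.
λ = h/p = 6.626 × 10⁻³⁴ / 1.176 × 10⁻²⁰ = 5.63 × 10⁻¹⁴ m = 56.3 fm.

λ = 56.3 fm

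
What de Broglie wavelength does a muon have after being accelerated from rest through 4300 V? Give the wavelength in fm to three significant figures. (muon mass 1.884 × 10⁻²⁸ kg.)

KE = eV = 1.602 × 10⁻¹⁹ × 4300 = 6.889 × 10⁻¹⁶ J.
p = √(2mKE) = √(2 × 1.884 × 10⁻²⁸ × 6.889 × 10⁻¹⁶) = 5.095 × 10⁻²² kg·m/s.
λ = h/p = 6.626 × 10⁻³⁴ / 5.095 × 10⁻²² = 1.30 × 10⁻¹² m = 1300 fm.

λ = 1300 fm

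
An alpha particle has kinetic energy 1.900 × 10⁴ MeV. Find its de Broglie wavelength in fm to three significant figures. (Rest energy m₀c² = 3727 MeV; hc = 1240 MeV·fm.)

Total energy E = KE + m₀c² = 1.900 × 10⁴ + 3727 = 22727 MeV.
(pc)² = E² − (m₀c²)² = (22727)² − (3727)² = 5.026 × 10⁸ MeV², so pc = 2.242 × 10⁴ MeV.
λ = hc/(pc) = 1240 MeV·fm / 2.242 × 10⁴ MeV = 0.0553 fm.

λ = 0.0553 fm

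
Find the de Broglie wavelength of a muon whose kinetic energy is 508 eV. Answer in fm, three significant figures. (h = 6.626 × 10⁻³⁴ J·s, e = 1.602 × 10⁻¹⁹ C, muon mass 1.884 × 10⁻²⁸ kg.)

KE = 508 eV = 8.138 × 10⁻¹⁷ J.
p = √(2mKE) = √(2 × 1.884 × 10⁻²⁸ × 8.138 × 10⁻¹⁷) = 1.751 × 10⁻²² kg·m/s.
λ = h/p = 6.626 × 10⁻³⁴ / 1.751 × 10⁻²² = 3.78 × 10⁻¹² m = 3780 fm.

λ = 3780 fm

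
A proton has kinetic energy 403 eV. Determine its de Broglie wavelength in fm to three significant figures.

KE = 403 eV = 6.456 × 10⁻¹⁷ J.
p = √(2mKE) = √(2 × 1.673 × 10⁻²⁷ × 6.456 × 10⁻¹⁷) = 4.648 × 10⁻²² kg·m/s.
λ = h/p = 6.626 × 10⁻³⁴ / 4.648 × 10⁻²² = 1.43 × 10⁻¹² m = 1430 fm.

λ = 1430 fm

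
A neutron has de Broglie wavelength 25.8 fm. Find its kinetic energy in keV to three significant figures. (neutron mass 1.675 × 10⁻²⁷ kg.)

KE = 1230 keV

p = h/λ = 6.626 × 10⁻³⁴ / 2.580 × 10⁻¹⁴ = 2.568 × 10⁻²⁰ kg·m/s.
KE = p²/(2m) = (2.568 × 10⁻²⁰)² / (2 × 1.675 × 10⁻²⁷) = 1.969 × 10⁻¹³ J = 1230 keV.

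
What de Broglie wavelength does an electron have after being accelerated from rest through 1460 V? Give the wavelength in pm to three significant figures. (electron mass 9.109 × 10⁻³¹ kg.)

KE = eV = 1.602 × 10⁻¹⁹ × 1460 = 2.339 × 10⁻¹⁶ J.
p = √(2mKE) = √(2 × 9.109 × 10⁻³¹ × 2.339 × 10⁻¹⁶) = 2.064 × 10⁻²³ kg·m/s.
λ = h/p = 6.626 × 10⁻³⁴ / 2.064 × 10⁻²³ = 3.21 × 10⁻¹¹ m = 32.1 pm.

λ = 32.1 pm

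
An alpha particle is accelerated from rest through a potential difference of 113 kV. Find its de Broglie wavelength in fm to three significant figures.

KE = 2eV = 2 × 1.602 × 10⁻¹⁹ × 1.130 × 10⁵ = 3.621 × 10⁻¹⁴ J.
p = √(2mKE) = √(2 × 6.645 × 10⁻²⁷ × 3.621 × 10⁻¹⁴) = 2.194 × 10⁻²⁰ kg·m/s.
λ = h/p = 6.626 × 10⁻³⁴ / 2.194 × 10⁻²⁰ = 3.02 × 10⁻¹⁴ m = 30.2 fm.

λ = 30.2 fm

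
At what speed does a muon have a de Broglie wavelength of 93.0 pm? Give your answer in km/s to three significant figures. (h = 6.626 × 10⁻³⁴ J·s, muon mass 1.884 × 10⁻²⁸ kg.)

p = h/λ = 6.626 × 10⁻³⁴ / 9.300 × 10⁻¹¹ = 7.125 × 10⁻²⁴ kg·m/s.
v = p/m = 7.125 × 10⁻²⁴ / 1.884 × 10⁻²⁸ = 3.78 × 10⁴ m/s = 37.8 km/s.

v = 37.8 km/s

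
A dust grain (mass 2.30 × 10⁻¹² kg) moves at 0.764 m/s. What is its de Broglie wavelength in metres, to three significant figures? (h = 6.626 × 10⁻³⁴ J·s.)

p = mv = 2.30 × 10⁻¹² × 0.764 = 1.757 × 10⁻¹² kg·m/s.
λ = h/p = 6.626 × 10⁻³⁴ / 1.757 × 10⁻¹² = 3.77 × 10⁻²² m.

λ = 3.77 × 10⁻²² m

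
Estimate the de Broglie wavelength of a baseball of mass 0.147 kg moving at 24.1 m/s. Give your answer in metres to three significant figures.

p = mv = 0.147 × 24.1 = 3.543 kg·m/s.
λ = h/p = 6.626 × 10⁻³⁴ / 3.543 = 1.87 × 10⁻³⁴ m.

λ = 1.87 × 10⁻³⁴ m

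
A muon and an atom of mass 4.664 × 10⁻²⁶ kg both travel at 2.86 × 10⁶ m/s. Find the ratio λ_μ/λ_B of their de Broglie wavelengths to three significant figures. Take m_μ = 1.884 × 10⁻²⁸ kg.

At fixed v, p = mv so λ = h/(mv) ∝ 1/m.
λ_μ/λ_B = m_B/m_μ = 4.664 × 10⁻²⁶/1.884 × 10⁻²⁸ = 248.

λ_μ/λ_B = 248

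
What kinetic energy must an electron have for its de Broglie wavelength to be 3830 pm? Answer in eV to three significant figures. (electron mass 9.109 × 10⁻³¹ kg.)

p = h/λ = 6.626 × 10⁻³⁴ / 3.830 × 10⁻⁹ = 1.730 × 10⁻²⁵ kg·m/s.
KE = p²/(2m) = (1.730 × 10⁻²⁵)² / (2 × 9.109 × 10⁻³¹) = 1.643 × 10⁻²⁰ J = 0.103 eV.

KE = 0.103 eV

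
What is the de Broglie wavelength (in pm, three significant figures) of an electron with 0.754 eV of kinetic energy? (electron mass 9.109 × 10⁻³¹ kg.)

KE = 0.754 eV = 1.208 × 10⁻¹⁹ J.
p = √(2mKE) = √(2 × 9.109 × 10⁻³¹ × 1.208 × 10⁻¹⁹) = 4.691 × 10⁻²⁵ kg·m/s.
λ = h/p = 6.626 × 10⁻³⁴ / 4.691 × 10⁻²⁵ = 1.41 × 10⁻⁹ m = 1410 pm.

λ = 1410 pm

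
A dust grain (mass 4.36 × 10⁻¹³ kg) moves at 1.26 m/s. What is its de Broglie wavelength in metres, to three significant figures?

λ = 1.21 × 10⁻²¹ m

p = mv = 4.36 × 10⁻¹³ × 1.26 = 5.494 × 10⁻¹³ kg·m/s.
λ = h/p = 6.626 × 10⁻³⁴ / 5.494 × 10⁻¹³ = 1.21 × 10⁻²¹ m.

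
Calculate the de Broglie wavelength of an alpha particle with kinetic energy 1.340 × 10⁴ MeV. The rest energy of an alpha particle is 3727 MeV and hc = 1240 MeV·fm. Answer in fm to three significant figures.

Total energy E = KE + m₀c² = 1.340 × 10⁴ + 3727 = 17127 MeV.
(pc)² = E² − (m₀c²)² = (17127)² − (3727)² = 2.794 × 10⁸ MeV², so pc = 1.672 × 10⁴ MeV.
λ = hc/(pc) = 1240 MeV·fm / 1.672 × 10⁴ MeV = 0.0742 fm.

λ = 0.0742 fm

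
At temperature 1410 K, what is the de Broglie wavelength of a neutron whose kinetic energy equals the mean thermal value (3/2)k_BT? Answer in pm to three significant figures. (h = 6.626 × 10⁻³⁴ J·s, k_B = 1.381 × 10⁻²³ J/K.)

KE = (3/2)k_BT = 1.5 × 1.381 × 10⁻²³ × 1410 = 2.921 × 10⁻²⁰ J.
p = √(2mKE) = √(2 × 1.675 × 10⁻²⁷ × 2.921 × 10⁻²⁰) = 9.892 × 10⁻²⁴ kg·m/s.
λ = h/p = 6.70 × 10⁻¹¹ m = 67.0 pm.

λ = 67.0 pm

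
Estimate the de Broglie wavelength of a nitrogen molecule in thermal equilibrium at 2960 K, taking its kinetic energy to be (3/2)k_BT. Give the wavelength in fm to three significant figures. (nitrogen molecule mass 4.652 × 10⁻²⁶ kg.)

KE = (3/2)k_BT = 1.5 × 1.381 × 10⁻²³ × 2960 = 6.132 × 10⁻²⁰ J.
p = √(2mKE) = √(2 × 4.652 × 10⁻²⁶ × 6.132 × 10⁻²⁰) = 7.553 × 10⁻²³ kg·m/s.
λ = h/p = 8.77 × 10⁻¹² m = 8770 fm.

λ = 8770 fm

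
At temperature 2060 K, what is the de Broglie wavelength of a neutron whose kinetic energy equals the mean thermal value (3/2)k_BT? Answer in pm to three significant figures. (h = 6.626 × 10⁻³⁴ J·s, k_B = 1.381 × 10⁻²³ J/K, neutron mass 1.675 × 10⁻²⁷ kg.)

λ = 55.4 pm

KE = (3/2)k_BT = 1.5 × 1.381 × 10⁻²³ × 2060 = 4.267 × 10⁻²⁰ J.
p = √(2mKE) = √(2 × 1.675 × 10⁻²⁷ × 4.267 × 10⁻²⁰) = 1.196 × 10⁻²³ kg·m/s.
λ = h/p = 5.54 × 10⁻¹¹ m = 55.4 pm.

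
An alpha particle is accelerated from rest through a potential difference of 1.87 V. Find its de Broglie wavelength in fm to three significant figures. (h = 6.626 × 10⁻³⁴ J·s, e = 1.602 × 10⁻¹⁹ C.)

KE = 2eV = 2 × 1.602 × 10⁻¹⁹ × 1.870 = 5.991 × 10⁻¹⁹ J.
p = √(2mKE) = √(2 × 6.645 × 10⁻²⁷ × 5.991 × 10⁻¹⁹) = 8.923 × 10⁻²³ kg·m/s.
λ = h/p = 6.626 × 10⁻³⁴ / 8.923 × 10⁻²³ = 7.43 × 10⁻¹² m = 7430 fm.

λ = 7430 fm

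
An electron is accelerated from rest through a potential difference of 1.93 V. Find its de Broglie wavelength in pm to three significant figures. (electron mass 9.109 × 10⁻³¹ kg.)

λ = 883 pm

KE = eV = 1.602 × 10⁻¹⁹ × 1.930 = 3.092 × 10⁻¹⁹ J.
p = √(2mKE) = √(2 × 9.109 × 10⁻³¹ × 3.092 × 10⁻¹⁹) = 7.505 × 10⁻²⁵ kg·m/s.
λ = h/p = 6.626 × 10⁻³⁴ / 7.505 × 10⁻²⁵ = 8.83 × 10⁻¹⁰ m = 883 pm.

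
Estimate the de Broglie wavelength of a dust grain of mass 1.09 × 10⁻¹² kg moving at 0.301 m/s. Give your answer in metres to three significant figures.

p = mv = 1.09 × 10⁻¹² × 0.301 = 3.281 × 10⁻¹³ kg·m/s.
λ = h/p = 6.626 × 10⁻³⁴ / 3.281 × 10⁻¹³ = 2.02 × 10⁻²¹ m.

λ = 2.02 × 10⁻²¹ m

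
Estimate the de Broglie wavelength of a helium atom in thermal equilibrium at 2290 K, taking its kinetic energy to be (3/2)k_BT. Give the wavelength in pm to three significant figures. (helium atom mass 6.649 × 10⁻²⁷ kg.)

KE = (3/2)k_BT = 1.5 × 1.381 × 10⁻²³ × 2290 = 4.744 × 10⁻²⁰ J.
p = √(2mKE) = √(2 × 6.649 × 10⁻²⁷ × 4.744 × 10⁻²⁰) = 2.512 × 10⁻²³ kg·m/s.
λ = h/p = 2.64 × 10⁻¹¹ m = 26.4 pm.

λ = 26.4 pm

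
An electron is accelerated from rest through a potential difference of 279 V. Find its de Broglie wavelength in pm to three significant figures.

KE = eV = 1.602 × 10⁻¹⁹ × 279.0 = 4.470 × 10⁻¹⁷ J.
p = √(2mKE) = √(2 × 9.109 × 10⁻³¹ × 4.470 × 10⁻¹⁷) = 9.024 × 10⁻²⁴ kg·m/s.
λ = h/p = 6.626 × 10⁻³⁴ / 9.024 × 10⁻²⁴ = 7.34 × 10⁻¹¹ m = 73.4 pm.

λ = 73.4 pm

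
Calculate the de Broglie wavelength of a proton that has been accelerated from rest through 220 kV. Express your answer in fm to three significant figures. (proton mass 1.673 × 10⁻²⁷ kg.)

KE = eV = 1.602 × 10⁻¹⁹ × 2.200 × 10⁵ = 3.524 × 10⁻¹⁴ J.
p = √(2mKE) = √(2 × 1.673 × 10⁻²⁷ × 3.524 × 10⁻¹⁴) = 1.086 × 10⁻²⁰ kg·m/s.
λ = h/p = 6.626 × 10⁻³⁴ / 1.086 × 10⁻²⁰ = 6.10 × 10⁻¹⁴ m = 61.0 fm.

λ = 61.0 fm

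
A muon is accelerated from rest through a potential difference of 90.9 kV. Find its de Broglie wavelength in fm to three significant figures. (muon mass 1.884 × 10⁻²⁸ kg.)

λ = 283 fm

KE = eV = 1.602 × 10⁻¹⁹ × 9.090 × 10⁴ = 1.456 × 10⁻¹⁴ J.
p = √(2mKE) = √(2 × 1.884 × 10⁻²⁸ × 1.456 × 10⁻¹⁴) = 2.342 × 10⁻²¹ kg·m/s.
λ = h/p = 6.626 × 10⁻³⁴ / 2.342 × 10⁻²¹ = 2.83 × 10⁻¹³ m = 283 fm.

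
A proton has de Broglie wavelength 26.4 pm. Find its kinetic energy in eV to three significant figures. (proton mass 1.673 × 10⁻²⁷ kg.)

p = h/λ = 6.626 × 10⁻³⁴ / 2.640 × 10⁻¹¹ = 2.510 × 10⁻²³ kg·m/s.
KE = p²/(2m) = (2.510 × 10⁻²³)² / (2 × 1.673 × 10⁻²⁷) = 1.883 × 10⁻¹⁹ J = 1.18 eV.

KE = 1.18 eV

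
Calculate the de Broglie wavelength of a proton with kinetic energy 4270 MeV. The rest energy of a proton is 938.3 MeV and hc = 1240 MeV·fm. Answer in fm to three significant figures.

λ = 0.242 fm

Total energy E = KE + m₀c² = 4270 + 938.3 = 5208.3 MeV.
(pc)² = E² − (m₀c²)² = (5208.3)² − (938.3)² = 2.625 × 10⁷ MeV², so pc = 5123 MeV.
λ = hc/(pc) = 1240 MeV·fm / 5123 MeV = 0.242 fm.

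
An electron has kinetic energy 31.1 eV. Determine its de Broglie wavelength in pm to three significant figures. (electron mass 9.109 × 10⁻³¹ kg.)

λ = 220 pm

KE = 31.1 eV = 4.982 × 10⁻¹⁸ J.
p = √(2mKE) = √(2 × 9.109 × 10⁻³¹ × 4.982 × 10⁻¹⁸) = 3.013 × 10⁻²⁴ kg·m/s.
λ = h/p = 6.626 × 10⁻³⁴ / 3.013 × 10⁻²⁴ = 2.20 × 10⁻¹⁰ m = 220 pm.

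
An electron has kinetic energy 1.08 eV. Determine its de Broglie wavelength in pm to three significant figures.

KE = 1.08 eV = 1.730 × 10⁻¹⁹ J.
p = √(2mKE) = √(2 × 9.109 × 10⁻³¹ × 1.730 × 10⁻¹⁹) = 5.614 × 10⁻²⁵ kg·m/s.
λ = h/p = 6.626 × 10⁻³⁴ / 5.614 × 10⁻²⁵ = 1.18 × 10⁻⁹ m = 1180 pm.

λ = 1180 pm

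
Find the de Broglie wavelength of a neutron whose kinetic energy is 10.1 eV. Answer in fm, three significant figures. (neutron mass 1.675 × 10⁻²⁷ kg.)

λ = 9000 fm

KE = 10.1 eV = 1.618 × 10⁻¹⁸ J.
p = √(2mKE) = √(2 × 1.675 × 10⁻²⁷ × 1.618 × 10⁻¹⁸) = 7.362 × 10⁻²³ kg·m/s.
λ = h/p = 6.626 × 10⁻³⁴ / 7.362 × 10⁻²³ = 9.00 × 10⁻¹² m = 9000 fm.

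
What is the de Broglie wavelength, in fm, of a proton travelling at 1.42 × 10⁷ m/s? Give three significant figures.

λ = 27.9 fm

p = mv = 1.673 × 10⁻²⁷ × 1.42 × 10⁷ = 2.376 × 10⁻²⁰ kg·m/s.
λ = h/p = 6.626 × 10⁻³⁴ / 2.376 × 10⁻²⁰ = 2.79 × 10⁻¹⁴ m = 27.9 fm.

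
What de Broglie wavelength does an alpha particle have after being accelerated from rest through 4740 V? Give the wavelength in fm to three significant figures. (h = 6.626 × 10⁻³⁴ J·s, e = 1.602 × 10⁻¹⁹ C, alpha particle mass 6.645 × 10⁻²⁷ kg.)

KE = 2eV = 2 × 1.602 × 10⁻¹⁹ × 4740 = 1.519 × 10⁻¹⁵ J.
p = √(2mKE) = √(2 × 6.645 × 10⁻²⁷ × 1.519 × 10⁻¹⁵) = 4.493 × 10⁻²¹ kg·m/s.
λ = h/p = 6.626 × 10⁻³⁴ / 4.493 × 10⁻²¹ = 1.47 × 10⁻¹³ m = 147 fm.

λ = 147 fm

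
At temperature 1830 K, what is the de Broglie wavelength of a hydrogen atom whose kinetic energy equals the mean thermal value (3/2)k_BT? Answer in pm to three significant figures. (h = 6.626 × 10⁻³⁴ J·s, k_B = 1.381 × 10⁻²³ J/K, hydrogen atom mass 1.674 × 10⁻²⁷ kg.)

KE = (3/2)k_BT = 1.5 × 1.381 × 10⁻²³ × 1830 = 3.791 × 10⁻²⁰ J.
p = √(2mKE) = √(2 × 1.674 × 10⁻²⁷ × 3.791 × 10⁻²⁰) = 1.127 × 10⁻²³ kg·m/s.
λ = h/p = 5.88 × 10⁻¹¹ m = 58.8 pm.

λ = 58.8 pm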